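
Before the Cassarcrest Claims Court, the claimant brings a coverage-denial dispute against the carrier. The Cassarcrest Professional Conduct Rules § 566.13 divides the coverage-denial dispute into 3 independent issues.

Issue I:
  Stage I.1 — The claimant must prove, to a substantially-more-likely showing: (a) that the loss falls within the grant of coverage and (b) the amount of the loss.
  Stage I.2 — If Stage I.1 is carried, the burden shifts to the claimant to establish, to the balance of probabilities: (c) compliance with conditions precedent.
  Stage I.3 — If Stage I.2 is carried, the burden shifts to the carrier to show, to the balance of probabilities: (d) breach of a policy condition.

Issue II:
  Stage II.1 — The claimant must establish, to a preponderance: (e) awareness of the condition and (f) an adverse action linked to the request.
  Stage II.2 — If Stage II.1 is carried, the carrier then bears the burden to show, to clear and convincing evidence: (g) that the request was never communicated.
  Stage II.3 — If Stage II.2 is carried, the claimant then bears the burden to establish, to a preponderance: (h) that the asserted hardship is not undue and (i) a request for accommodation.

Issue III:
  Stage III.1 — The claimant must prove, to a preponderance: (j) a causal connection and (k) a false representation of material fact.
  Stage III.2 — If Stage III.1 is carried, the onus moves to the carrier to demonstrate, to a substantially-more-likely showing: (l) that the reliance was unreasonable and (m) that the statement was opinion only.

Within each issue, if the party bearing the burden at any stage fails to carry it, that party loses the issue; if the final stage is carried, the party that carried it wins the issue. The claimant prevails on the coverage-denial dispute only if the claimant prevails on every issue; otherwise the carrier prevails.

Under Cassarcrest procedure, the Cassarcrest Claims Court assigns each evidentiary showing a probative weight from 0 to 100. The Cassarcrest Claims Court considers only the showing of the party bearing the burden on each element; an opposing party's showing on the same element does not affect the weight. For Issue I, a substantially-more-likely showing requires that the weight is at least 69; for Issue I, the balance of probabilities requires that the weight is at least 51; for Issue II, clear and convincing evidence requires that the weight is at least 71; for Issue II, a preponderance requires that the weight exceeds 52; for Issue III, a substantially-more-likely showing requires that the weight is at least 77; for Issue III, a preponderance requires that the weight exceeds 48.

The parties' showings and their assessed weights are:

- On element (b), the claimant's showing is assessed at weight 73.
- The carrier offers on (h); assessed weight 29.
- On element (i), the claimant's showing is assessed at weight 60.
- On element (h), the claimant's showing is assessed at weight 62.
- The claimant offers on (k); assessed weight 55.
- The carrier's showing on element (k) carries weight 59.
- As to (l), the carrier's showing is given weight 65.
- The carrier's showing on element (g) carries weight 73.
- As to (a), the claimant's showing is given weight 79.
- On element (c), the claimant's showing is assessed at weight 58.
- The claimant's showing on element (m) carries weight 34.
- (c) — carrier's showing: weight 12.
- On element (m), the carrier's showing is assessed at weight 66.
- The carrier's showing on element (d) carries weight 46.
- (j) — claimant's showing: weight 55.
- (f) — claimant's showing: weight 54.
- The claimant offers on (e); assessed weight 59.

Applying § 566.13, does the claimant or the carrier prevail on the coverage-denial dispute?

claimant

— Issue I —
At Stage I.1 the claimant must meet a substantially-more-likely showing (weight is at least 69): on (a) the weight is 79, which does reach 69, so (a) meets the standard; on (b) the weight is 73, ≥ 69, so (b) meets the standard.
  All elements met. The claimant retains the burden for Stage I.2.
At Stage I.2 the claimant must meet the balance of probabilities (weight is at least 51): on (c) the weight is 58 (the carrier's 12 is given no effect), which does reach 51, so (c) meets the standard.
  The claimant carries Stage I.2; the carrier now bears the burden.
At Stage I.3 the carrier must meet the balance of probabilities (weight is at least 51): on (d) the weight is 46, < 51, so (d) does not meet the standard.
  Stage I.3 not carried; the carrier fails its burden.
The claimant prevails on this issue.
— Issue II —
Stage II.1 (claimant, a preponderance, weight exceeds 52): (e) 59 > 52 — meets; (f) 54 > 52 — meets.
  The claimant carries Stage II.1; the carrier now bears the burden.
Stage II.2 (carrier, clear and convincing evidence, weight is at least 71): (g) 73 ≥ 71 — meets.
  All elements met. The burden passes to the claimant.
Stage II.3 (claimant, a preponderance, weight exceeds 52): (h) 62 (carrier's 29 disregarded) > 52 — meets; (i) 60 > 52 — meets.
  The claimant carries the last stage.
With every stage satisfied, the claimant prevails on this issue.
— Issue III —
At Stage III.1 the claimant must meet a preponderance (weight exceeds 48): on (j) the weight is 55, > 48, so (j) meets the standard; on (k) the weight is 55 (the carrier's 59 is given no effect), > 48, so (k) meets the standard.
  All elements met. The burden passes to the carrier.
At Stage III.2 the carrier must meet a substantially-more-likely showing (weight is at least 77): on (l) the weight is 65, which does not reach 77, so (l) does not meet the standard; on (m) the weight is 66 (the claimant's 34 is given no effect), which does not reach 77, so (m) does not meet the standard.
  The carrier does not carry Stage III.2.
The analysis ends at Stage III.2; the claimant prevails on this issue.
Per-issue: Issue I → claimant; Issue II → claimant; Issue III → claimant. The claimant must prevail on every issue; overall, the claimant prevails.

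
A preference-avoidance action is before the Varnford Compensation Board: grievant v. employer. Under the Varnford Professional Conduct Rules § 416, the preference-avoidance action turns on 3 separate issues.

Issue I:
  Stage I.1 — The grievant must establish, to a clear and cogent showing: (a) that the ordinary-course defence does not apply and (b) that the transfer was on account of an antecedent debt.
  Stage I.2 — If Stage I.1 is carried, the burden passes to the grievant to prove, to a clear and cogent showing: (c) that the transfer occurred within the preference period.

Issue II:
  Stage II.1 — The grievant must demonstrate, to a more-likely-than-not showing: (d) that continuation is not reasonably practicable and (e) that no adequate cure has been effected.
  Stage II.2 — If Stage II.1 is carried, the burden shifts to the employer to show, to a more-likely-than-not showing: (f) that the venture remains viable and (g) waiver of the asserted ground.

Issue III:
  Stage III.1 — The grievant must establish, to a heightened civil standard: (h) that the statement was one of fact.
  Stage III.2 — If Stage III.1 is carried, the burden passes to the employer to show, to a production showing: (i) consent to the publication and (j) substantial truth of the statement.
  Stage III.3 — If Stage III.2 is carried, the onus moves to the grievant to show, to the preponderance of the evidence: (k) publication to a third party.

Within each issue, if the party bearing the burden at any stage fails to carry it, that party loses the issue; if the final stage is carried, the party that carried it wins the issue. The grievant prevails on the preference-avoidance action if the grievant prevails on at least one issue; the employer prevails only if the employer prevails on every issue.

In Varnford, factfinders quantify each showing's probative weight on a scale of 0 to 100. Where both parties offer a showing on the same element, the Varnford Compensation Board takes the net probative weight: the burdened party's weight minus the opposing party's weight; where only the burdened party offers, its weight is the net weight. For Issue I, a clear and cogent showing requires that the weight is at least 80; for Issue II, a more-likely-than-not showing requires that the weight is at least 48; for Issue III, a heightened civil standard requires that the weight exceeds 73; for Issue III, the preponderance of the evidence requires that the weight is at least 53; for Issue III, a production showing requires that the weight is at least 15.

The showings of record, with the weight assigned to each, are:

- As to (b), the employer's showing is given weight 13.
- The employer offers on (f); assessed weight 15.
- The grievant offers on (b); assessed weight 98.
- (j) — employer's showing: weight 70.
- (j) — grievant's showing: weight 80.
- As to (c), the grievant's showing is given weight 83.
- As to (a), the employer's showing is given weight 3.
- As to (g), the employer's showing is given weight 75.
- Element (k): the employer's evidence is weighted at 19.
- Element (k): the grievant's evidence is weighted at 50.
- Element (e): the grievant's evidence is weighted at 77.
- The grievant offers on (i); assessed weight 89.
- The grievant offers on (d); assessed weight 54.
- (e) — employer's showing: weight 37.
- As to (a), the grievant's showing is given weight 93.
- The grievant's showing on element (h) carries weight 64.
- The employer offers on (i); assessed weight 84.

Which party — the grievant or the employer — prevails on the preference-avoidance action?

grievant

— Issue I —
At Stage I.1 the grievant must meet a clear and cogent showing (weight is at least 80): on (a) the weight is 93 less the opposing 3 gives net 90, ≥ 80, so (a) meets the standard; on (b) the weight is 98 less the opposing 13 gives net 85, which does reach 80, so (b) meets the standard.
  Stage I.1 is satisfied; the grievant continues to bear the burden.
At Stage I.2 the grievant must meet a clear and cogent showing (weight is at least 80): on (c) the weight is 83, ≥ 80, so (c) meets the standard.
  All elements met at the final stage.
All stages carried — the grievant prevails on this issue.
— Issue II —
At Stage II.1 the grievant must meet a more-likely-than-not showing (weight is at least 48): on (d) the weight is 54, ≥ 48, so (d) meets the standard; on (e) the weight is 77 less the opposing 37 gives net 40, which does not reach 48, so (e) does not meet the standard.
  Stage II.1 not carried; the grievant fails its burden.
So the employer prevails on this issue.
— Issue III —
Stage III.1 — burden on grievant; standard: a heightened civil standard (weight exceeds 73).
    (h): 64 ≤ 73 [not met]
  The grievant does not carry Stage III.1.
The employer prevails on this issue.
Per-issue: Issue I → grievant; Issue II → employer; Issue III → employer. The grievant must prevail on at least one issue; overall, the grievant prevails.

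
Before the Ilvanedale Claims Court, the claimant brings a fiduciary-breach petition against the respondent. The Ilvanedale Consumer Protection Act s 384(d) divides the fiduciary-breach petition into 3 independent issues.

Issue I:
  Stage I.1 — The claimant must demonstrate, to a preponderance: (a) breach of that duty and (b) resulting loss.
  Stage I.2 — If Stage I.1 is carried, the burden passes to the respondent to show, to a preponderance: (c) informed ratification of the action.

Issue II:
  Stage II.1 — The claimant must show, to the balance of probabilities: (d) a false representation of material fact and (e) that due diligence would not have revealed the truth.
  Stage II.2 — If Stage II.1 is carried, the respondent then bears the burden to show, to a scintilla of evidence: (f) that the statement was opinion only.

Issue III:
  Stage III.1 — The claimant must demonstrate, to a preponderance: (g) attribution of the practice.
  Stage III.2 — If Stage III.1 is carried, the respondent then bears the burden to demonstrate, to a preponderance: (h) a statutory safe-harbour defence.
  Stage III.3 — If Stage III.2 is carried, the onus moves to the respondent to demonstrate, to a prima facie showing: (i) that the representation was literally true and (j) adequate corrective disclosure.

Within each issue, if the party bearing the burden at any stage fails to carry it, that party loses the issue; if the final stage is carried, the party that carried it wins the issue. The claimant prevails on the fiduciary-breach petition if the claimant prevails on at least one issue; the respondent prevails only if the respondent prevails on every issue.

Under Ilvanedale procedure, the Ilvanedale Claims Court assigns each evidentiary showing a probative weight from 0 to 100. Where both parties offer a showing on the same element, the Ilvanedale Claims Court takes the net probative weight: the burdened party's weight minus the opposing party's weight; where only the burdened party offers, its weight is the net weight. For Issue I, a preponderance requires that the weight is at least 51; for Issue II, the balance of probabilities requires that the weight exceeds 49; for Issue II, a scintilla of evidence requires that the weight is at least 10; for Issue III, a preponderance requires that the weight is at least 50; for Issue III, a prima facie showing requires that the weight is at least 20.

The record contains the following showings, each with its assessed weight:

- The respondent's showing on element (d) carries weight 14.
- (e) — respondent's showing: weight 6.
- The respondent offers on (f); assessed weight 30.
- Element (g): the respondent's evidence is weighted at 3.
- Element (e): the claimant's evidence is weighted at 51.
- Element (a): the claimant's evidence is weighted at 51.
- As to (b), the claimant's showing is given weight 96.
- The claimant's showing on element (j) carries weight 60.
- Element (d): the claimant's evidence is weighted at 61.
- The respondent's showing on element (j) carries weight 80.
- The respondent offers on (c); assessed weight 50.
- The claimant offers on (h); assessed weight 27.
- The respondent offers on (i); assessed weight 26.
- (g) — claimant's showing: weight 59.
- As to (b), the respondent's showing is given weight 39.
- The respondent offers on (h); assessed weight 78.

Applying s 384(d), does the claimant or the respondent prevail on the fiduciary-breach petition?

— Issue I —
At Stage I.1 the claimant must meet a preponderance (weight is at least 51): on (a) the weight is 51, which does reach 51, so (a) meets the standard; on (b) the weight is 96 less the opposing 39 gives net 57, which does reach 51, so (b) meets the standard.
  All elements met. The burden passes to the respondent.
At Stage I.2 the respondent must meet a preponderance (weight is at least 51): on (c) the weight is 50, which does not reach 51, so (c) does not meet the standard.
  Stage I.2 not carried; the respondent fails its burden.
So the claimant prevails on this issue.
— Issue II —
At Stage II.1 the claimant must meet the balance of probabilities (weight exceeds 49): on (d) the weight is 61 less the opposing 14 gives net 47, which does not exceed 49, so (d) does not meet the standard; on (e) the weight is 51 less the opposing 6 gives net 45, ≤ 49, so (e) does not meet the standard.
  Stage II.1 not carried; the claimant fails its burden.
So the respondent prevails on this issue.
— Issue III —
Stage III.1 — burden on claimant; standard: a preponderance (weight is at least 50).
    (g): 59 − 3 = 56 ≥ 50 [met]
  All elements met. The burden passes to the respondent.
Stage III.2 — burden on respondent; standard: a preponderance (weight is at least 50).
    (h): 78 − 27 = 51 ≥ 50 [met]
  All elements met. The respondent retains the burden for Stage III.3.
Stage III.3 — burden on respondent; standard: a prima facie showing (weight is at least 20).
    (i): 26 ≥ 20 [met]
    (j): 80 − 60 = 20 ≥ 20 [met]
  Stage III.3 carried; the final stage is satisfied.
With every stage satisfied, the respondent prevails on this issue.
Per-issue: Issue I → claimant; Issue II → respondent; Issue III → respondent. The claimant must prevail on at least one issue; overall, the claimant prevails.

claimant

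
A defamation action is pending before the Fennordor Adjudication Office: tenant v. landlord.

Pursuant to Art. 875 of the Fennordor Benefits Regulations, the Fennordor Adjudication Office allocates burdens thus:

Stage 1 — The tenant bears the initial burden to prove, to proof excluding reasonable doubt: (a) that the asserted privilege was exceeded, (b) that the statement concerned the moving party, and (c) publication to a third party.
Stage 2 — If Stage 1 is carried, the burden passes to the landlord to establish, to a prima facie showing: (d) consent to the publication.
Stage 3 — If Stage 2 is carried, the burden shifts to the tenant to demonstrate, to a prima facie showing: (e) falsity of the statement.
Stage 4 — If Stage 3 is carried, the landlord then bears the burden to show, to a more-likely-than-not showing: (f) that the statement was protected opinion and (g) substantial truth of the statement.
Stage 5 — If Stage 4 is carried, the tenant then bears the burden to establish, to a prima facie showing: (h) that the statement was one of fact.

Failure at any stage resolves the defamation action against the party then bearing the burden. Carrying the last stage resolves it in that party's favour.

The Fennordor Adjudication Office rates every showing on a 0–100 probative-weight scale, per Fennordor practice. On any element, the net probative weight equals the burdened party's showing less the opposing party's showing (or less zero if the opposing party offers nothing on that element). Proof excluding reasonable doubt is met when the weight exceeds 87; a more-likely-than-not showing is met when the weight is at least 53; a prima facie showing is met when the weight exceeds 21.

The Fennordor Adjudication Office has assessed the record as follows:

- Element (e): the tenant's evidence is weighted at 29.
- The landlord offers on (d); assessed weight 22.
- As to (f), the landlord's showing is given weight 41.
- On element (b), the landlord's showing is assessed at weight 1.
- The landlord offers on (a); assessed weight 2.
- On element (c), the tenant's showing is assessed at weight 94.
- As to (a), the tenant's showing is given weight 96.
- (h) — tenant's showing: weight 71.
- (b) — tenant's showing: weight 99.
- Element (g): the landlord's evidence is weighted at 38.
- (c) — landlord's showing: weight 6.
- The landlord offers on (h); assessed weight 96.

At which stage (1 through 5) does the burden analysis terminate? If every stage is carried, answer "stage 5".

At Stage 1 the tenant must meet proof excluding reasonable doubt (weight exceeds 87): on (a) the weight is 96 less the opposing 2 gives net 94, > 87, so (a) meets the standard; on (b) the weight is 99 less the opposing 1 gives net 98, > 87, so (b) meets the standard; on (c) the weight is 94 less the opposing 6 gives net 88, which does exceed 87, so (c) meets the standard.
  The tenant carries Stage 1; the landlord now bears the burden.
At Stage 2 the landlord must meet a prima facie showing (weight exceeds 21): on (d) the weight is 22, > 21, so (d) meets the standard.
  Stage 2 is satisfied; the onus moves to the tenant.
At Stage 3 the tenant must meet a prima facie showing (weight exceeds 21): on (e) the weight is 29, > 21, so (e) meets the standard.
  The tenant carries Stage 3; the landlord now bears the burden.
At Stage 4 the landlord must meet a more-likely-than-not showing (weight is at least 53): on (f) the weight is 41, which does not reach 53, so (f) does not meet the standard; on (g) the weight is 38, < 53, so (g) does not meet the standard.
  Not every element is met, so the landlord fails to carry Stage 4.
So the tenant prevails.

stage 4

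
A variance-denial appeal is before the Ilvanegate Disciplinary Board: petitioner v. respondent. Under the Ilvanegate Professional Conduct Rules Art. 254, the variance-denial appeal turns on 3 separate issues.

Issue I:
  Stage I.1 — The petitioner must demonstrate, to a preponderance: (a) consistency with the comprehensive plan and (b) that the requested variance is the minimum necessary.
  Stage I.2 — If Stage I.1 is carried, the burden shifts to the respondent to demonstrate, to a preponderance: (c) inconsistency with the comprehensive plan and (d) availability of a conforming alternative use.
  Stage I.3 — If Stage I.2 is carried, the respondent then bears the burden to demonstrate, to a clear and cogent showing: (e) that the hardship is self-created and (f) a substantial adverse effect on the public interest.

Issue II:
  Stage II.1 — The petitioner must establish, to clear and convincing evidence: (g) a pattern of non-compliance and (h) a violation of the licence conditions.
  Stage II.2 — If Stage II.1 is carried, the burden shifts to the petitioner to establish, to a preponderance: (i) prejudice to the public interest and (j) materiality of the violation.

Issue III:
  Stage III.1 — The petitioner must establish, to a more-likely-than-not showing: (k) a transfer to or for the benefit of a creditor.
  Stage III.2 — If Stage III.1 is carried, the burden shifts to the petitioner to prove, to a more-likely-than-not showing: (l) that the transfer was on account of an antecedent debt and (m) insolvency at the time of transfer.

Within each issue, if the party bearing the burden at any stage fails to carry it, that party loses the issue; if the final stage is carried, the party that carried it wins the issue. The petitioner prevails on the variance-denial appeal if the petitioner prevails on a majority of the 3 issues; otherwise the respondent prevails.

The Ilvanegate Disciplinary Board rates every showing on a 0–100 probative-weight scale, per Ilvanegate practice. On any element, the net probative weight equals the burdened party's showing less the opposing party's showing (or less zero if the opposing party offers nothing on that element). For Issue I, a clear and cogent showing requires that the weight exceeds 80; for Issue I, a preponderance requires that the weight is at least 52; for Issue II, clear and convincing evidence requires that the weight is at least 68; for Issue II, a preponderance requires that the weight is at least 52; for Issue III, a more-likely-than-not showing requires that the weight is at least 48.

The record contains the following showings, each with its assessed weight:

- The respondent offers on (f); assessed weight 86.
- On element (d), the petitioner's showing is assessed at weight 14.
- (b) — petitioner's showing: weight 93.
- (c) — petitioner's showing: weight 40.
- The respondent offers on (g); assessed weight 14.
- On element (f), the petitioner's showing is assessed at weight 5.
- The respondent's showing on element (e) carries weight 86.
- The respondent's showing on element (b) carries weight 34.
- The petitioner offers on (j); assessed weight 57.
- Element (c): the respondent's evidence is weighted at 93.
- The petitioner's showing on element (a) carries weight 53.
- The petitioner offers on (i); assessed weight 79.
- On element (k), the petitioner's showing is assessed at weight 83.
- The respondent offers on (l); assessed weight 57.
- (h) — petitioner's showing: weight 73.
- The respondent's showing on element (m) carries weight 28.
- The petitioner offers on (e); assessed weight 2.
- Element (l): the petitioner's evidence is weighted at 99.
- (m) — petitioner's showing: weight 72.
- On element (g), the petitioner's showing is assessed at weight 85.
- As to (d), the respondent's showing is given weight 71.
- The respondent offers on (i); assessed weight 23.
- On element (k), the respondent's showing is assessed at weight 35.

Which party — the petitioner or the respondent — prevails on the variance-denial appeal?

— Issue I —
Stage I.1 — burden on petitioner; standard: a preponderance (weight is at least 52).
    (a): 53 ≥ 52 [met]
    (b): 93 − 34 = 59 ≥ 52 [met]
  The petitioner carries Stage I.1; the respondent now bears the burden.
Stage I.2 — burden on respondent; standard: a preponderance (weight is at least 52).
    (c): 93 − 40 = 53 ≥ 52 [met]
    (d): 71 − 14 = 57 ≥ 52 [met]
  Stage I.2 is satisfied; the respondent continues to bear the burden.
Stage I.3 — burden on respondent; standard: a clear and cogent showing (weight exceeds 80).
    (e): 86 − 2 = 84 > 80 [met]
    (f): 86 − 5 = 81 > 80 [met]
  The respondent carries the last stage.
Every stage carried; the respondent prevails on this issue.
— Issue II —
Stage II.1 (petitioner, clear and convincing evidence, weight is at least 68): (g) net 85−14=71 ≥ 68 — meets; (h) 73 ≥ 68 — meets.
  All elements met. The petitioner retains the burden for Stage II.2.
Stage II.2 (petitioner, a preponderance, weight is at least 52): (i) net 79−23=56 ≥ 52 — meets; (j) 57 ≥ 52 — meets.
  All elements met at the final stage.
With every stage satisfied, the petitioner prevails on this issue.
— Issue III —
At Stage III.1 the petitioner must meet a more-likely-than-not showing (weight is at least 48): on (k) the weight is 83 less the opposing 35 gives net 48, which does reach 48, so (k) meets the standard.
  Stage III.1 is satisfied; the petitioner continues to bear the burden.
At Stage III.2 the petitioner must meet a more-likely-than-not showing (weight is at least 48): on (l) the weight is 99 less the opposing 57 gives net 42, which does not reach 48, so (l) does not meet the standard; on (m) the weight is 72 less the opposing 28 gives net 44, < 48, so (m) does not meet the standard.
  Stage III.2 not carried; the petitioner fails its burden.
So the respondent prevails on this issue.
Per-issue: Issue I → respondent; Issue II → petitioner; Issue III → respondent. The petitioner must prevail on a majority of issues; overall, the respondent prevails.

respondent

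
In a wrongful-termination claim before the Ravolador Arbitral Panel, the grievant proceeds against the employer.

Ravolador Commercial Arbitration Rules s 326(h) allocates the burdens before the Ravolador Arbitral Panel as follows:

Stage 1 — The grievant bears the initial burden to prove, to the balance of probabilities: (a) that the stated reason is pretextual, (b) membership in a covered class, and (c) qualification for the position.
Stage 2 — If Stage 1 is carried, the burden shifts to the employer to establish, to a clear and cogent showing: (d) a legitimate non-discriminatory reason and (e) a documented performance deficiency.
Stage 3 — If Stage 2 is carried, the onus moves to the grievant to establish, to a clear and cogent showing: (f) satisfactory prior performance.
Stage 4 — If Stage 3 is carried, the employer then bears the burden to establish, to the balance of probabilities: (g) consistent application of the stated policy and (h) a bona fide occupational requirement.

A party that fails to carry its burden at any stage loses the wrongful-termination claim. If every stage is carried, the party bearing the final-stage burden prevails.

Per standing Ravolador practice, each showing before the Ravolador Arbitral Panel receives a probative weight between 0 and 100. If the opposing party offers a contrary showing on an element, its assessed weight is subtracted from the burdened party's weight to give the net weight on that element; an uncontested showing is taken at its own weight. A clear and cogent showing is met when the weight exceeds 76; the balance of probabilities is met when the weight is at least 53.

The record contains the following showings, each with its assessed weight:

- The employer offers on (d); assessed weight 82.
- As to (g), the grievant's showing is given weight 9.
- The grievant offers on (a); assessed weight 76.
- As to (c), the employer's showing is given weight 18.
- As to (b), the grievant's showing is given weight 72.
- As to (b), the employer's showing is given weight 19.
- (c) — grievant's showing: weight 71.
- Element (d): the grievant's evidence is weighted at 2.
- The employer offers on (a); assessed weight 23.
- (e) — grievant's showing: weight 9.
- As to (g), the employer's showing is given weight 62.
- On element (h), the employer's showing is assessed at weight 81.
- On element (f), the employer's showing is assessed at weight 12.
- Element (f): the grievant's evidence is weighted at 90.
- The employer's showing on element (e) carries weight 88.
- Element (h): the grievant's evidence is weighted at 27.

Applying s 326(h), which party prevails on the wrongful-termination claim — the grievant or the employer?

At Stage 1 the grievant must meet the balance of probabilities (weight is at least 53): on (a) the weight is 76 less the opposing 23 gives net 53, ≥ 53, so (a) meets the standard; on (b) the weight is 72 less the opposing 19 gives net 53, which does reach 53, so (b) meets the standard; on (c) the weight is 71 less the opposing 18 gives net 53, ≥ 53, so (c) meets the standard.
  The grievant carries Stage 1; the employer now bears the burden.
At Stage 2 the employer must meet a clear and cogent showing (weight exceeds 76): on (d) the weight is 82 less the opposing 2 gives net 80, which does exceed 76, so (d) meets the standard; on (e) the weight is 88 less the opposing 9 gives net 79, which does exceed 76, so (e) meets the standard.
  All elements met. The burden passes to the grievant.
At Stage 3 the grievant must meet a clear and cogent showing (weight exceeds 76): on (f) the weight is 90 less the opposing 12 gives net 78, > 76, so (f) meets the standard.
  Stage 3 is satisfied; the onus moves to the employer.
At Stage 4 the employer must meet the balance of probabilities (weight is at least 53): on (g) the weight is 62 less the opposing 9 gives net 53, ≥ 53, so (g) meets the standard; on (h) the weight is 81 less the opposing 27 gives net 54, ≥ 53, so (h) meets the standard.
  The employer carries the last stage.
All stages carried — the employer prevails.

employer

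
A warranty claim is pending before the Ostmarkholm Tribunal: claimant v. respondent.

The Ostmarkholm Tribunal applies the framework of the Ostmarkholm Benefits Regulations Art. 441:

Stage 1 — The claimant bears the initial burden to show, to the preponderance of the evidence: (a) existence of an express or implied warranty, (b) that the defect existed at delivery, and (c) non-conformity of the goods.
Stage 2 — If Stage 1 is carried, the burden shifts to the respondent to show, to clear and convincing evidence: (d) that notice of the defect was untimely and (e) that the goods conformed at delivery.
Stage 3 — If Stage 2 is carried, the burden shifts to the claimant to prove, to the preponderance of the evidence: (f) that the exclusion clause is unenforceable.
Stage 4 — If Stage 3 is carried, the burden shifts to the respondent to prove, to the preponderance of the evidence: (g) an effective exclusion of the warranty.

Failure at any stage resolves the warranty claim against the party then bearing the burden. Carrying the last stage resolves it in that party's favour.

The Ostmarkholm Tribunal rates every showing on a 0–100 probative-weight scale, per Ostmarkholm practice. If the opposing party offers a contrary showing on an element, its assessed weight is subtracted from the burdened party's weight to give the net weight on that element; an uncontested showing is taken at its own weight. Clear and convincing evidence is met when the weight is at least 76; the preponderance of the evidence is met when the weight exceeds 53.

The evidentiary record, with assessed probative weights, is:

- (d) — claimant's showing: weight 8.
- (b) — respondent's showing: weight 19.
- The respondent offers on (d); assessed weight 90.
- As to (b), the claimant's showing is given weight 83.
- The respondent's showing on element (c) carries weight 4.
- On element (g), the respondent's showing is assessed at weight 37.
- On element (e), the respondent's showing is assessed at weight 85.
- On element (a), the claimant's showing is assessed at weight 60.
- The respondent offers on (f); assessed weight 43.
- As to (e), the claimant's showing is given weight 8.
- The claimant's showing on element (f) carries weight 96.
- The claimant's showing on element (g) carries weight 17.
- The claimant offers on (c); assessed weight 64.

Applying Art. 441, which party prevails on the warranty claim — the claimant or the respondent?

respondent

Stage 1 (claimant, the preponderance of the evidence, weight exceeds 53): (a) 60 > 53 — meets; (b) net 83−19=64 > 53 — meets; (c) net 64−4=60 > 53 — meets.
  All elements met. The burden passes to the respondent.
Stage 2 (respondent, clear and convincing evidence, weight is at least 76): (d) net 90−8=82 ≥ 76 — meets; (e) net 85−8=77 ≥ 76 — meets.
  All elements met. The burden passes to the claimant.
Stage 3 (claimant, the preponderance of the evidence, weight exceeds 53): (f) net 96−43=53 ≤ 53 — fails.
  The claimant does not carry Stage 3.
The analysis ends at Stage 3; the respondent prevails.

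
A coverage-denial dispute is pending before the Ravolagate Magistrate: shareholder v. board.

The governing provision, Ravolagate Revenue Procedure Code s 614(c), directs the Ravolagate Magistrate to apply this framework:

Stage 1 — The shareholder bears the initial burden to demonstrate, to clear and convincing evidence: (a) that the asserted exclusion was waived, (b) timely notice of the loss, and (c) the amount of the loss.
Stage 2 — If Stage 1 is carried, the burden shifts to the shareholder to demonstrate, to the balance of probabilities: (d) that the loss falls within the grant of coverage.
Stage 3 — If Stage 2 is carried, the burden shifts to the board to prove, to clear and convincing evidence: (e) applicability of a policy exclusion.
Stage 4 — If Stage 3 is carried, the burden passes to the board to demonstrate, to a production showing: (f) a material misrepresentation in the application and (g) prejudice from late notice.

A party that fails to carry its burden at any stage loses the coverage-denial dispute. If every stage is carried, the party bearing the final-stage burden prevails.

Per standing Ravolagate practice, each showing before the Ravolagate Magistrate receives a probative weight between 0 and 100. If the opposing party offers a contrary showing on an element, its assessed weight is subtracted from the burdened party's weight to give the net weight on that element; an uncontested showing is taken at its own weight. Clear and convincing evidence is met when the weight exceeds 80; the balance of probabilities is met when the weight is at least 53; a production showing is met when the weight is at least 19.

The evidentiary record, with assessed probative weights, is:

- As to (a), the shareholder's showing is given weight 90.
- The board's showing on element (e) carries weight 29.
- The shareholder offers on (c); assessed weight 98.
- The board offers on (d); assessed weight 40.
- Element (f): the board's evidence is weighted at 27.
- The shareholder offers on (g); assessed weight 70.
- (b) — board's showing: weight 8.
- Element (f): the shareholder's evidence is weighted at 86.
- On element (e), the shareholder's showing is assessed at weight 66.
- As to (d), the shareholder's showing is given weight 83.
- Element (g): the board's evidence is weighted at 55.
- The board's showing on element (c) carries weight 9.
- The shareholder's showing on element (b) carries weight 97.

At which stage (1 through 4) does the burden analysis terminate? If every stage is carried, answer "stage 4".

Stage 1 (shareholder, clear and convincing evidence, weight exceeds 80): (a) 90 > 80 — meets; (b) net 97−8=89 > 80 — meets; (c) net 98−9=89 > 80 — meets.
  All elements met. The shareholder retains the burden for Stage 2.
Stage 2 (shareholder, the balance of probabilities, weight is at least 53): (d) net 83−40=43 < 53 — fails.
  Stage 2 not carried; the shareholder fails its burden.
So the board prevails.

stage 2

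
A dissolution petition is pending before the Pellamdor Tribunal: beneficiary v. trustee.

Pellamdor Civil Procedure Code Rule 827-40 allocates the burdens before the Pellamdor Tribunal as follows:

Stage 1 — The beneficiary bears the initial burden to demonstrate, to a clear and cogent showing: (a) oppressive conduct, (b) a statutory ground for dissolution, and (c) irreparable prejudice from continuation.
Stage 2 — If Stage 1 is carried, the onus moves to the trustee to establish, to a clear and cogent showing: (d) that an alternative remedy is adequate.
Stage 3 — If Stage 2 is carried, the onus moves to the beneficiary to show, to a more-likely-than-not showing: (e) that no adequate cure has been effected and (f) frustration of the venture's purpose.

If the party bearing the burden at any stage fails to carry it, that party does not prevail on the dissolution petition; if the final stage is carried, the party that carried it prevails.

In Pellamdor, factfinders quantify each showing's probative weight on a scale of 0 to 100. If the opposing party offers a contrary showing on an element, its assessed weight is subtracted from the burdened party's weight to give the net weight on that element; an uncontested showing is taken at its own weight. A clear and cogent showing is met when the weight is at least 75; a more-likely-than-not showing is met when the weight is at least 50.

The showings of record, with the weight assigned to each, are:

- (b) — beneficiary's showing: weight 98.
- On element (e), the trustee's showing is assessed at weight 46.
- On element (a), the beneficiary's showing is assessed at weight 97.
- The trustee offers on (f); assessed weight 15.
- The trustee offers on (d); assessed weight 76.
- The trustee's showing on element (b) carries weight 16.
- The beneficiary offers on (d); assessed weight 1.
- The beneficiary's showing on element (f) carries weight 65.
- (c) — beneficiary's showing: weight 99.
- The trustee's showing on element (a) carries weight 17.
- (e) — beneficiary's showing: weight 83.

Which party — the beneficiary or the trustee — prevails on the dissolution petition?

Stage 1 — burden on beneficiary; standard: a clear and cogent showing (weight is at least 75).
    (a): 97 − 17 = 80 ≥ 75 [met]
    (b): 98 − 16 = 82 ≥ 75 [met]
    (c): 99 ≥ 75 [met]
  Stage 1 carried; the burden shifts to the trustee.
Stage 2 — burden on trustee; standard: a clear and cogent showing (weight is at least 75).
    (d): 76 − 1 = 75 ≥ 75 [met]
  Stage 2 carried; the burden shifts to the beneficiary.
Stage 3 — burden on beneficiary; standard: a more-likely-than-not showing (weight is at least 50).
    (e): 83 − 46 = 37 < 50 [not met]
    (f): 65 − 15 = 50 ≥ 50 [met]
  Stage 3 not carried; the beneficiary fails its burden.
So the trustee prevails.

trustee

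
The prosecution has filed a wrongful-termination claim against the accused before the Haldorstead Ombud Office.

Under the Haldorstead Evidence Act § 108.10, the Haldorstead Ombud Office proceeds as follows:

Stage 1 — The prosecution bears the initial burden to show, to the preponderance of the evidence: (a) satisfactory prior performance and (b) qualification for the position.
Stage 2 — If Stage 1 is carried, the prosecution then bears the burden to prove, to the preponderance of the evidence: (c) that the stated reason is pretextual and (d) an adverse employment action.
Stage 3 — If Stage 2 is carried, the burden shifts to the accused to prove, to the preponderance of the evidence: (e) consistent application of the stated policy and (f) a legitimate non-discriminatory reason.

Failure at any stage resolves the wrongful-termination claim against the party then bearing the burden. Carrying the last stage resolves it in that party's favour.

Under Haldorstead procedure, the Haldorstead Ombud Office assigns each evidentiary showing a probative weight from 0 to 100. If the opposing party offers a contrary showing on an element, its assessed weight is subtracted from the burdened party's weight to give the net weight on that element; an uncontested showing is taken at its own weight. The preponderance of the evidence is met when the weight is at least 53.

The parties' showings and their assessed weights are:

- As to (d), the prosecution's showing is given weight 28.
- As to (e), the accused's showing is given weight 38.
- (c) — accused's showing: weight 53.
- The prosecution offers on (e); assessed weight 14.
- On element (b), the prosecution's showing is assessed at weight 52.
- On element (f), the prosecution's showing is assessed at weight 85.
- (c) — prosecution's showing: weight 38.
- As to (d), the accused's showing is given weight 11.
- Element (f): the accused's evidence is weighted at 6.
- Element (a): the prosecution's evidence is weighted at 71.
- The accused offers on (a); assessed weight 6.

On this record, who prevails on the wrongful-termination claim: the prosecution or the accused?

Stage 1 (prosecution, the preponderance of the evidence, weight is at least 53): (a) net 71−6=65 ≥ 53 — meets; (b) 52 < 53 — fails.
  Stage 1 not carried; the prosecution fails its burden.
The accused prevails.

accused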